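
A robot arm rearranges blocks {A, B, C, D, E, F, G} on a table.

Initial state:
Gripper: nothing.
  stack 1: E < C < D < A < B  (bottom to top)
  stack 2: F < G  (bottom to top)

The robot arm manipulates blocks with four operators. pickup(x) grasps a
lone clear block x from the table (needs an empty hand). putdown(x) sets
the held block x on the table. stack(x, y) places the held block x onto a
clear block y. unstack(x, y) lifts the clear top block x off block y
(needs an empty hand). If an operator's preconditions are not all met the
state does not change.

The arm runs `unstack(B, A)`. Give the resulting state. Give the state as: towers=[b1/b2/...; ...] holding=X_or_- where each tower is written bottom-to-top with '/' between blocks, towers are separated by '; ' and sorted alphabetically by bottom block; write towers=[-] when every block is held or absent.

towers=[E/C/D/A; F/G] holding=B

before: towers=[E/C/D/A/B; F/G] holding=-
pre[unstack(B, A)]: on(B,A) ok, clear(B) ok, handempty ok
all met → apply unstack(B, A)
after:  towers=[E/C/D/A; F/G] holding=B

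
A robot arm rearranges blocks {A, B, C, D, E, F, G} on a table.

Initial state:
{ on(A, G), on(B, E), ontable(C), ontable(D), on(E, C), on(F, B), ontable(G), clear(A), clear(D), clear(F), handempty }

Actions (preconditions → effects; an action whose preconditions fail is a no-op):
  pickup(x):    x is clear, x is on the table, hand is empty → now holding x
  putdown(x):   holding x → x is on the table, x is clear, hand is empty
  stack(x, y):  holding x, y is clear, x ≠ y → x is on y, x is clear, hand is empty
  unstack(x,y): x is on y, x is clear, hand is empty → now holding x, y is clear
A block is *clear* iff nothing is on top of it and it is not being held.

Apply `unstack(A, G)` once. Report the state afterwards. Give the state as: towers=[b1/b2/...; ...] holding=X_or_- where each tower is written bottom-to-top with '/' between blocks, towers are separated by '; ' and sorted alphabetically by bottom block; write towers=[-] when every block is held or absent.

towers=[C/E/B/F; D; G] holding=A

before: towers=[C/E/B/F; D; G/A] holding=-
pre[unstack(A, G)]: on(A,G) yes, clear(A) yes, handempty yes
all met → apply unstack(A, G)
after:  towers=[C/E/B/F; D; G] holding=A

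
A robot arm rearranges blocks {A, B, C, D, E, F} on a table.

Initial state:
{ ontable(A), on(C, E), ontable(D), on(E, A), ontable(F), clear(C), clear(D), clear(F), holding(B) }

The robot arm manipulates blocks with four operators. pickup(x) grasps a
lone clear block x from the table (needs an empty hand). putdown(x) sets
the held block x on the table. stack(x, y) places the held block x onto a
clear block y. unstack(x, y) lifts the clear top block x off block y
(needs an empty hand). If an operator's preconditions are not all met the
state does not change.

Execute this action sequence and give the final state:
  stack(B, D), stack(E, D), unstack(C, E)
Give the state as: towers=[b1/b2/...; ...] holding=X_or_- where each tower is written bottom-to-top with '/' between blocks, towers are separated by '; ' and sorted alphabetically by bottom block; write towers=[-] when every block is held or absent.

step 1 (stack(B, D)): towers=[A/E/C; D/B; F] holding=-
step 2 (stack(E, D)) [no-op]: towers=[A/E/C; D/B; F] holding=-
step 3 (unstack(C, E)): towers=[A/E; D/B; F] holding=C

towers=[A/E; D/B; F] holding=C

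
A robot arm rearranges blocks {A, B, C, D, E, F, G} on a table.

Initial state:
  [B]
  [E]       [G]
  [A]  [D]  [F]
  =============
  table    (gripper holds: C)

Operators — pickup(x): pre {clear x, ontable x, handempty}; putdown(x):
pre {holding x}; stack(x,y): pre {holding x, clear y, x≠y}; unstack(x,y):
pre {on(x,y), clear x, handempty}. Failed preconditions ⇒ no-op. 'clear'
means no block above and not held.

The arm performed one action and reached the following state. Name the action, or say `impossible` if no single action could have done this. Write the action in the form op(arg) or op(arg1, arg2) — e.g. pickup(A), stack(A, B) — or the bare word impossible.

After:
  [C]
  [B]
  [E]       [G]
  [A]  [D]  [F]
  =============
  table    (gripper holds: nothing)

target: towers=[A/E/B/C; D; F/G] holding=-
        putdown(C) → towers=[A/E/B; C; D; F/G] holding=-
       stack(C, B) → towers=[A/E/B/C; D; F/G] holding=-  ← match
       stack(C, G) → towers=[A/E/B; D; F/G/C] holding=-
       stack(C, D) → towers=[A/E/B; D/C; F/G] holding=-

stack(C, B)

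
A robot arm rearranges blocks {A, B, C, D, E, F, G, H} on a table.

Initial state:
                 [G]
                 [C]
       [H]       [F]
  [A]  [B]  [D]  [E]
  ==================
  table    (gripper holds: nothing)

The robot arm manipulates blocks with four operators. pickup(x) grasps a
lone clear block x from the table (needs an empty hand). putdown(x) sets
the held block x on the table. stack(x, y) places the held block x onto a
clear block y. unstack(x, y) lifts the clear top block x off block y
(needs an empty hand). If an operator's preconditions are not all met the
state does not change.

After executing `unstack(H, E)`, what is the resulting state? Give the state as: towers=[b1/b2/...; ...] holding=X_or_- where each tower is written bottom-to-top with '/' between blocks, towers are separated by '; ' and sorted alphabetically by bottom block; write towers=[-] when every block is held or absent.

before: towers=[A; B/H; D; E/F/C/G] holding=-
pre[unstack(H, E)]: on(H,E) fail, clear(H) ok, handempty ok
on(H,E) unmet → unstack(H, E) is a no-op
after:  towers=[A; B/H; D; E/F/C/G] holding=-

towers=[A; B/H; D; E/F/C/G] holding=-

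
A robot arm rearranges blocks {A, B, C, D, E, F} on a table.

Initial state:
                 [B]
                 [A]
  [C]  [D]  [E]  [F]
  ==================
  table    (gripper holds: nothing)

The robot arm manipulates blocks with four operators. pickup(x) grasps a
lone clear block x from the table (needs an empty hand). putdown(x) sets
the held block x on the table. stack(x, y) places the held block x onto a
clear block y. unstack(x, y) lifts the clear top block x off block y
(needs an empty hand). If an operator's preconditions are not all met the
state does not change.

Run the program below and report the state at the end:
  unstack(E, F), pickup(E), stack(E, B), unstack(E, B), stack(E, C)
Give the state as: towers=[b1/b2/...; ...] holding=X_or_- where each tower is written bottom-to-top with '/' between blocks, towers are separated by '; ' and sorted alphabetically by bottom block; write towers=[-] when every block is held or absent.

towers=[C/E; D; F/A/B] holding=-

step 1 (unstack(E, F)) [no-op]: towers=[C; D; E; F/A/B] holding=-
step 2 (pickup(E)): towers=[C; D; F/A/B] holding=E
step 3 (stack(E, B)): towers=[C; D; F/A/B/E] holding=-
step 4 (unstack(E, B)): towers=[C; D; F/A/B] holding=E
step 5 (stack(E, C)): towers=[C/E; D; F/A/B] holding=-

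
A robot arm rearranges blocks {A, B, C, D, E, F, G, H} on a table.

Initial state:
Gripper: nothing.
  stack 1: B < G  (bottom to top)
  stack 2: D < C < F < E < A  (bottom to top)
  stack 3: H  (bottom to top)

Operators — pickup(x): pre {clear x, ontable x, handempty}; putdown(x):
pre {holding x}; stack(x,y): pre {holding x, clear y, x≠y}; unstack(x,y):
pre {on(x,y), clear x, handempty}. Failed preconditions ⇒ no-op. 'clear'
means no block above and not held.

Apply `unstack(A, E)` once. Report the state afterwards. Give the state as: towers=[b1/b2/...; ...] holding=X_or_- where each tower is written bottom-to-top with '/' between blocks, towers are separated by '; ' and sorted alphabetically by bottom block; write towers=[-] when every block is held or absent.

before: towers=[B/G; D/C/F/E/A; H] holding=-
pre[unstack(A, E)]: on(A,E) yes, clear(A) yes, handempty yes
all met → apply unstack(A, E)
after:  towers=[B/G; D/C/F/E; H] holding=A

towers=[B/G; D/C/F/E; H] holding=A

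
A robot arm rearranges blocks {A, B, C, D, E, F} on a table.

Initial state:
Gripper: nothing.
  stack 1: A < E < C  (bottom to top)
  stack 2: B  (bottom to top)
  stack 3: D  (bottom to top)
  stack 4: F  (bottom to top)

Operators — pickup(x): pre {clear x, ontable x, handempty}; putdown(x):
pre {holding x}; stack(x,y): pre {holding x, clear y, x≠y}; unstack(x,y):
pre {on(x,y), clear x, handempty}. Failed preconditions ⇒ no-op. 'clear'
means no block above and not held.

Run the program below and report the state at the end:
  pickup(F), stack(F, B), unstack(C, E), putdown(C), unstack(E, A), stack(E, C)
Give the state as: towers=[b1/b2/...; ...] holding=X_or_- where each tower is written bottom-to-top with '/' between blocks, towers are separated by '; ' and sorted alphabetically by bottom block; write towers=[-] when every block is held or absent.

towers=[A; B/F; C/E; D] holding=-

step 1 (pickup(F)): towers=[A/E/C; B; D] holding=F
step 2 (stack(F, B)): towers=[A/E/C; B/F; D] holding=-
step 3 (unstack(C, E)): towers=[A/E; B/F; D] holding=C
step 4 (putdown(C)): towers=[A/E; B/F; C; D] holding=-
step 5 (unstack(E, A)): towers=[A; B/F; C; D] holding=E
step 6 (stack(E, C)): towers=[A; B/F; C/E; D] holding=-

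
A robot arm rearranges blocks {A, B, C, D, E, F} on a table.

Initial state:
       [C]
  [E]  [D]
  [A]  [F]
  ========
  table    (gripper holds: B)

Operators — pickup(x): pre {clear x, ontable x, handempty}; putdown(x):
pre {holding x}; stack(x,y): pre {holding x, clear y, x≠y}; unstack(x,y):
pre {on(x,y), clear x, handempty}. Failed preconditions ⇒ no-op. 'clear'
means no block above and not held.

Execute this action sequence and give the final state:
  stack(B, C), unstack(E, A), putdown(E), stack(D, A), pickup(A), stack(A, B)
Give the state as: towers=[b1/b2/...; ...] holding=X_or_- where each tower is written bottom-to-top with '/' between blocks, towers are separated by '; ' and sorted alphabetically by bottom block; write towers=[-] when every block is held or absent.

towers=[E; F/D/C/B/A] holding=-

step 1 (stack(B, C)): towers=[A/E; F/D/C/B] holding=-
step 2 (unstack(E, A)): towers=[A; F/D/C/B] holding=E
step 3 (putdown(E)): towers=[A; E; F/D/C/B] holding=-
step 4 (stack(D, A)) [no-op]: towers=[A; E; F/D/C/B] holding=-
step 5 (pickup(A)): towers=[E; F/D/C/B] holding=A
step 6 (stack(A, B)): towers=[E; F/D/C/B/A] holding=-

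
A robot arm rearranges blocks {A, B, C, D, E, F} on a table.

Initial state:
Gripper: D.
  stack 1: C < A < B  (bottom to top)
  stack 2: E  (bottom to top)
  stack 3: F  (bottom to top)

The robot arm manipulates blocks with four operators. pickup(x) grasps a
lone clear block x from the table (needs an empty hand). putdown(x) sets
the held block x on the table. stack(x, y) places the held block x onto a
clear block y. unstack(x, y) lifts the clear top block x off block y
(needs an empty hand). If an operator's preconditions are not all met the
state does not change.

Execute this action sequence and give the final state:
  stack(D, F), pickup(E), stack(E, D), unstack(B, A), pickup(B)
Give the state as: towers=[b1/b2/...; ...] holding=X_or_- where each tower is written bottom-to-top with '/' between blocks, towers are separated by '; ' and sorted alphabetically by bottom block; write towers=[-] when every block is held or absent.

towers=[C/A; F/D/E] holding=B

step 1 (stack(D, F)): towers=[C/A/B; E; F/D] holding=-
step 2 (pickup(E)): towers=[C/A/B; F/D] holding=E
step 3 (stack(E, D)): towers=[C/A/B; F/D/E] holding=-
step 4 (unstack(B, A)): towers=[C/A; F/D/E] holding=B
step 5 (pickup(B)) [no-op]: towers=[C/A; F/D/E] holding=B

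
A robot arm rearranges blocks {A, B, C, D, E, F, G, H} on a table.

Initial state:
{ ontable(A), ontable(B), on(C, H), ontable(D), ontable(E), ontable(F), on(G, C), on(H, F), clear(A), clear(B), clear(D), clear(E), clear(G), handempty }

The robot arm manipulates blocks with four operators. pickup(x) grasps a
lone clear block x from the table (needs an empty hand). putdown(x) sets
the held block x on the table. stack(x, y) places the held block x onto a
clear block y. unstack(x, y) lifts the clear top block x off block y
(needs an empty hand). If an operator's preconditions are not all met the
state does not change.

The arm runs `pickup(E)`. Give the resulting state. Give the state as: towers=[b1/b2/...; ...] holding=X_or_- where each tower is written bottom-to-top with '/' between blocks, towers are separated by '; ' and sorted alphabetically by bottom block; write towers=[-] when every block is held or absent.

towers=[A; B; D; F/H/C/G] holding=E

before: towers=[A; B; D; E; F/H/C/G] holding=-
pre[pickup(E)]: clear(E) ok, ontable(E) ok, handempty ok
all met → apply pickup(E)
after:  towers=[A; B; D; F/H/C/G] holding=E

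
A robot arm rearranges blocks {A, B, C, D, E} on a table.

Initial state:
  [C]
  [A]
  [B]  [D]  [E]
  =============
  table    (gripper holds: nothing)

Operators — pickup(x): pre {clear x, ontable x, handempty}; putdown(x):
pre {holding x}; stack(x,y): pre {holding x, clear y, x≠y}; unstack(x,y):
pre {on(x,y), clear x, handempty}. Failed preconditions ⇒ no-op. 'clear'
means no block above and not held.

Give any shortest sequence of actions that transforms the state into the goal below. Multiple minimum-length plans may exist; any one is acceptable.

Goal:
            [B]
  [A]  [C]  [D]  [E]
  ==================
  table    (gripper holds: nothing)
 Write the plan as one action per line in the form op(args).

step 1 (unstack(C, A)): towers=[B/A; D; E] holding=C
step 2 (putdown(C)): towers=[B/A; C; D; E] holding=-
step 3 (unstack(A, B)): towers=[B; C; D; E] holding=A
step 4 (putdown(A)): towers=[A; B; C; D; E] holding=-
step 5 (pickup(B)): towers=[A; C; D; E] holding=B
step 6 (stack(B, D)): towers=[A; C; D/B; E] holding=-
goal check: towers=[A; C; D/B; E] holding=- — reached (length 6, optimal by BFS)

unstack(C, A)
putdown(C)
unstack(A, B)
putdown(A)
pickup(B)
stack(B, D)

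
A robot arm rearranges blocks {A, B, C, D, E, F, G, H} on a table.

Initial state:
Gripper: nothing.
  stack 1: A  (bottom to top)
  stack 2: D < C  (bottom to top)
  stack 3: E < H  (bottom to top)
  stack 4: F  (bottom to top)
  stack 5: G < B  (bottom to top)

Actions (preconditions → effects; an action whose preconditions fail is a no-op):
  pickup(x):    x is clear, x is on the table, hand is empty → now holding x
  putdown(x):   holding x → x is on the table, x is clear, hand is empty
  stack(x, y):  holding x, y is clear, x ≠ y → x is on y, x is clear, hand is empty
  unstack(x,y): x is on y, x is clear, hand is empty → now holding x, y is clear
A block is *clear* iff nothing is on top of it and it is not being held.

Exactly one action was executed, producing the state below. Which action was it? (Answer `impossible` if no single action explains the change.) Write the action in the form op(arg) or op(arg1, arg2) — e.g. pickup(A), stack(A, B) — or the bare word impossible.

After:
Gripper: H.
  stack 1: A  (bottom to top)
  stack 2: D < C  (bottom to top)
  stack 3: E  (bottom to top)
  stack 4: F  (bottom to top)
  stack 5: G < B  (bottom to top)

unstack(H, E)

target: towers=[A; D/C; E; F; G/B] holding=H
         pickup(A) → towers=[D/C; E/H; F; G/B] holding=A
     unstack(H, E) → towers=[A; D/C; E; F; G/B] holding=H  ← match
     unstack(B, G) → towers=[A; D/C; E/H; F; G] holding=B
         pickup(F) → towers=[A; D/C; E/H; G/B] holding=F
     unstack(C, D) → towers=[A; D; E/H; F; G/B] holding=C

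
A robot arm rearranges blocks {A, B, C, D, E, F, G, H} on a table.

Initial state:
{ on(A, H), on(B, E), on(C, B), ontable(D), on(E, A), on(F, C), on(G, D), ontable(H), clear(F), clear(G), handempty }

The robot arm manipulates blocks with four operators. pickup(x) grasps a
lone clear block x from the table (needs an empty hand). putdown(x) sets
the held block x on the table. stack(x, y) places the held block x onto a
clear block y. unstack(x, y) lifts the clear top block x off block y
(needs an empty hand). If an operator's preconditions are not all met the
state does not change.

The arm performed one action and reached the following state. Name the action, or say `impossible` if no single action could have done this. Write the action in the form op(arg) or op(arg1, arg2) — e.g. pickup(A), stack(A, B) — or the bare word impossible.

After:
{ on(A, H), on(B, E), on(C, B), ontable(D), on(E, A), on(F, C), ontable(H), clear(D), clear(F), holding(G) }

target: towers=[D; H/A/E/B/C/F] holding=G
     unstack(G, D) → towers=[D; H/A/E/B/C/F] holding=G  ← match
     unstack(F, C) → towers=[D/G; H/A/E/B/C] holding=F

unstack(G, D)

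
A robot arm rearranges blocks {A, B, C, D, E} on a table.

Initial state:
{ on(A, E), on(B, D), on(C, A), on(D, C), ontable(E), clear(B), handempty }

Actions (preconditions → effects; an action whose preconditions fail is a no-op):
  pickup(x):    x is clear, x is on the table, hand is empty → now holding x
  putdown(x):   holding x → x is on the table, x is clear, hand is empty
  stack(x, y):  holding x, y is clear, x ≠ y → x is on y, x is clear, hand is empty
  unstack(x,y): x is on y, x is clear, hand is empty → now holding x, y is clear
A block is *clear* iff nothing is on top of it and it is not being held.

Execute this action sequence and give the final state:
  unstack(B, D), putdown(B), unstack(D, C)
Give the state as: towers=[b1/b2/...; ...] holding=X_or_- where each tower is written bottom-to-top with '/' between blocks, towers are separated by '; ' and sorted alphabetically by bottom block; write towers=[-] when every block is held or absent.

step 1 (unstack(B, D)): towers=[E/A/C/D] holding=B
step 2 (putdown(B)): towers=[B; E/A/C/D] holding=-
step 3 (unstack(D, C)): towers=[B; E/A/C] holding=D

towers=[B; E/A/C] holding=D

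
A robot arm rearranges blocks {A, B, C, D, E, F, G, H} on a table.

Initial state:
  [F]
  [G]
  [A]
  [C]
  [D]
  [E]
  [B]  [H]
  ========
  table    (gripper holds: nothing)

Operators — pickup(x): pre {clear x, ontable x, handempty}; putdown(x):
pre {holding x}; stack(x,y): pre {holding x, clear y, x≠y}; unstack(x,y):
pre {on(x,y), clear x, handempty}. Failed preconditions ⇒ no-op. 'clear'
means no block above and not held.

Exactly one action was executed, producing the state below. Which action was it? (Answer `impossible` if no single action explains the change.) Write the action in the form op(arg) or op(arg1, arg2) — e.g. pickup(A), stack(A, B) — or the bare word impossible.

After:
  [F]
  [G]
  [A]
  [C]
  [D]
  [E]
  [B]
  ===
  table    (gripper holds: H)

target: towers=[B/E/D/C/A/G/F] holding=H
         pickup(H) → towers=[B/E/D/C/A/G/F] holding=H  ← match
     unstack(F, G) → towers=[B/E/D/C/A/G; H] holding=F

pickup(H)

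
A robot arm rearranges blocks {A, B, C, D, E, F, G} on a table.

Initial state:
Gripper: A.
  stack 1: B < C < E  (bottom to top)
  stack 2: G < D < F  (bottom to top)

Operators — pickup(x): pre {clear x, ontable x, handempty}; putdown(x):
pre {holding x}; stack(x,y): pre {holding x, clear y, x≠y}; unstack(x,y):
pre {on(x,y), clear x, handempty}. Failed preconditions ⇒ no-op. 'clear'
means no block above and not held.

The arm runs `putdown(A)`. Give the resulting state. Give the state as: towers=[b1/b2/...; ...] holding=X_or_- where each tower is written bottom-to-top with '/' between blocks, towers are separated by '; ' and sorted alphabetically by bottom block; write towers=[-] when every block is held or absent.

before: towers=[B/C/E; G/D/F] holding=A
pre[putdown(A)]: holding(A) ✓
all met → apply putdown(A)
after:  towers=[A; B/C/E; G/D/F] holding=-

towers=[A; B/C/E; G/D/F] holding=-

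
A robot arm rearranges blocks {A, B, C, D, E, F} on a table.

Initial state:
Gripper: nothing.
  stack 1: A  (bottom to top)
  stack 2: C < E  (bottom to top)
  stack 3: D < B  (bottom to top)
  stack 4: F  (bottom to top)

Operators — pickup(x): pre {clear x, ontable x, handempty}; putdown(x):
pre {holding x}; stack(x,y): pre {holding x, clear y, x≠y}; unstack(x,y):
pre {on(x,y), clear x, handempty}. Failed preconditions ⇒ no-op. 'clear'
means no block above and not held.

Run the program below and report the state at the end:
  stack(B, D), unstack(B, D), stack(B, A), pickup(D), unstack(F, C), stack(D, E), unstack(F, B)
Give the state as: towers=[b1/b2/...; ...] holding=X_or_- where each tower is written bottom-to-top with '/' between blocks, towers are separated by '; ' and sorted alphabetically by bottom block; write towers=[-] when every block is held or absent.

towers=[A/B; C/E/D; F] holding=-

step 1 (stack(B, D)) [no-op]: towers=[A; C/E; D/B; F] holding=-
step 2 (unstack(B, D)): towers=[A; C/E; D; F] holding=B
step 3 (stack(B, A)): towers=[A/B; C/E; D; F] holding=-
step 4 (pickup(D)): towers=[A/B; C/E; F] holding=D
step 5 (unstack(F, C)) [no-op]: towers=[A/B; C/E; F] holding=D
step 6 (stack(D, E)): towers=[A/B; C/E/D; F] holding=-
step 7 (unstack(F, B)) [no-op]: towers=[A/B; C/E/D; F] holding=-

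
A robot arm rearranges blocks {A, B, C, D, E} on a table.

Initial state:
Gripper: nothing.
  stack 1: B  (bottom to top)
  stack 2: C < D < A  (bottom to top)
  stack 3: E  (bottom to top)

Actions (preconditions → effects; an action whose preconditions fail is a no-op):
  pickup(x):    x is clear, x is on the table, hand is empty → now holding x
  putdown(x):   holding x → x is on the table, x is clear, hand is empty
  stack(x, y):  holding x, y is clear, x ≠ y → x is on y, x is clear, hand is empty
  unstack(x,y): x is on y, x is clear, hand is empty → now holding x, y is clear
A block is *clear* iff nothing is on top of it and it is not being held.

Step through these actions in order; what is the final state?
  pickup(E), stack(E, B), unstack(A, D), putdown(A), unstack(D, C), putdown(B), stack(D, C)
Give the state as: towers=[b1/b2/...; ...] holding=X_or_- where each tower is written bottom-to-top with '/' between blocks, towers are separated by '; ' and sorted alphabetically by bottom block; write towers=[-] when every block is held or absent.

towers=[A; B/E; C/D] holding=-

step 1 (pickup(E)): towers=[B; C/D/A] holding=E
step 2 (stack(E, B)): towers=[B/E; C/D/A] holding=-
step 3 (unstack(A, D)): towers=[B/E; C/D] holding=A
step 4 (putdown(A)): towers=[A; B/E; C/D] holding=-
step 5 (unstack(D, C)): towers=[A; B/E; C] holding=D
step 6 (putdown(B)) [no-op]: towers=[A; B/E; C] holding=D
step 7 (stack(D, C)): towers=[A; B/E; C/D] holding=-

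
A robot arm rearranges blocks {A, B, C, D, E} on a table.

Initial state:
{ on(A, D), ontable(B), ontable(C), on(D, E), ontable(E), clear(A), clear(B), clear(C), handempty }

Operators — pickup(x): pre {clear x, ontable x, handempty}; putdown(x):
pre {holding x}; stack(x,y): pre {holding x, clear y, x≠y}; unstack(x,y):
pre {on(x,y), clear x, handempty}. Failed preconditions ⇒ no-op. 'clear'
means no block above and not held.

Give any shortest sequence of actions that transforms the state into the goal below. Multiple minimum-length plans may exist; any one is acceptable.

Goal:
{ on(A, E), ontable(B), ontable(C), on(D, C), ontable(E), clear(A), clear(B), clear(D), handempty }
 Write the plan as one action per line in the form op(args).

step 1 (unstack(A, D)): towers=[B; C; E/D] holding=A
step 2 (putdown(A)): towers=[A; B; C; E/D] holding=-
step 3 (unstack(D, E)): towers=[A; B; C; E] holding=D
step 4 (stack(D, C)): towers=[A; B; C/D; E] holding=-
step 5 (pickup(A)): towers=[B; C/D; E] holding=A
step 6 (stack(A, E)): towers=[B; C/D; E/A] holding=-
goal check: towers=[B; C/D; E/A] holding=- — reached (length 6, optimal by BFS)

unstack(A, D)
putdown(A)
unstack(D, E)
stack(D, C)
pickup(A)
stack(A, E)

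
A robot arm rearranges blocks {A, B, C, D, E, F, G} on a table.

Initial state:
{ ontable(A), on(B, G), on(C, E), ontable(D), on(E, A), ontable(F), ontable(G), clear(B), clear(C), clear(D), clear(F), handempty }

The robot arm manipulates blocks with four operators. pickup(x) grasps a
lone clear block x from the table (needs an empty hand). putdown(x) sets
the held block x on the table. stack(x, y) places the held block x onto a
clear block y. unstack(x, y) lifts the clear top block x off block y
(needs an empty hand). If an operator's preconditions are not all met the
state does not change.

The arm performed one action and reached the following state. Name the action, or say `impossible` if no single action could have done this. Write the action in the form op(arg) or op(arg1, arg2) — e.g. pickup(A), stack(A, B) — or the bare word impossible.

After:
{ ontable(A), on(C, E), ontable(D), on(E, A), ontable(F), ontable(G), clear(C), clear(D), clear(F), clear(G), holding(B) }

unstack(B, G)

target: towers=[A/E/C; D; F; G] holding=B
     unstack(B, G) → towers=[A/E/C; D; F; G] holding=B  ← match
         pickup(F) → towers=[A/E/C; D; G/B] holding=F
         pickup(D) → towers=[A/E/C; F; G/B] holding=D
     unstack(C, E) → towers=[A/E; D; F; G/B] holding=C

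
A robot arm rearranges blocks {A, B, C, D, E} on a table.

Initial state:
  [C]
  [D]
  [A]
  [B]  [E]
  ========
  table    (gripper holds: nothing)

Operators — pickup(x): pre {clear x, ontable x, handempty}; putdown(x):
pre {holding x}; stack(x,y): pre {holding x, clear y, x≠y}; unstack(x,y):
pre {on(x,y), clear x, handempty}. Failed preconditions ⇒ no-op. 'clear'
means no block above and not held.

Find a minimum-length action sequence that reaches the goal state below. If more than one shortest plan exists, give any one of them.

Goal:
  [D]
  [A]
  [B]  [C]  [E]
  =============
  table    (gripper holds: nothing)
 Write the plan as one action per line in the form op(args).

unstack(C, D)
putdown(C)

step 1 (unstack(C, D)): towers=[B/A/D; E] holding=C
step 2 (putdown(C)): towers=[B/A/D; C; E] holding=-
goal check: towers=[B/A/D; C; E] holding=- — reached (length 2, optimal by BFS)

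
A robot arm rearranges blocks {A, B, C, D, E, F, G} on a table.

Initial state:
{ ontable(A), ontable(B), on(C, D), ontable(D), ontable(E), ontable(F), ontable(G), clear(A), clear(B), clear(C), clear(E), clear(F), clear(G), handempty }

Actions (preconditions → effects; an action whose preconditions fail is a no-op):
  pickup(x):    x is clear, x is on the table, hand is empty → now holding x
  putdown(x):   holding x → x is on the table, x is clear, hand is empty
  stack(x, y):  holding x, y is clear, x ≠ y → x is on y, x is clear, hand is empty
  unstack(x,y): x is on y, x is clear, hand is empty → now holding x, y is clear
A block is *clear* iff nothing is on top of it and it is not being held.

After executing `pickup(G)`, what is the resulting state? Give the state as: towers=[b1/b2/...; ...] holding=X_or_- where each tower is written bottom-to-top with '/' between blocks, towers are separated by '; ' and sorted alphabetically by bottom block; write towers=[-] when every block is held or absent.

towers=[A; B; D/C; E; F] holding=G

before: towers=[A; B; D/C; E; F; G] holding=-
pre[pickup(G)]: clear(G) yes, ontable(G) yes, handempty yes
all met → apply pickup(G)
after:  towers=[A; B; D/C; E; F] holding=G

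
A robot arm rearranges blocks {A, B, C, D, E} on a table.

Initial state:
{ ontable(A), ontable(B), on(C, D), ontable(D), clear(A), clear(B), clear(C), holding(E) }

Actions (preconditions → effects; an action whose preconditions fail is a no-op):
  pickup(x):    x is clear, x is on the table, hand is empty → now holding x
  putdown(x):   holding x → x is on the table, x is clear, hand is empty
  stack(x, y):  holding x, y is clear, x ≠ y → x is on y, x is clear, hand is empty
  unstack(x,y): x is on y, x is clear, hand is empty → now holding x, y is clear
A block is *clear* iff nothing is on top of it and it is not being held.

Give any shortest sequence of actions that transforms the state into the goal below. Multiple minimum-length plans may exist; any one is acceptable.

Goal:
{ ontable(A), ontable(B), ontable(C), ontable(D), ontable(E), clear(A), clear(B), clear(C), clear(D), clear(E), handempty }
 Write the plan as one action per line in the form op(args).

step 1 (putdown(E)): towers=[A; B; D/C; E] holding=-
step 2 (unstack(C, D)): towers=[A; B; D; E] holding=C
step 3 (putdown(C)): towers=[A; B; C; D; E] holding=-
goal check: towers=[A; B; C; D; E] holding=- — reached (length 3, optimal by BFS)

putdown(E)
unstack(C, D)
putdown(C)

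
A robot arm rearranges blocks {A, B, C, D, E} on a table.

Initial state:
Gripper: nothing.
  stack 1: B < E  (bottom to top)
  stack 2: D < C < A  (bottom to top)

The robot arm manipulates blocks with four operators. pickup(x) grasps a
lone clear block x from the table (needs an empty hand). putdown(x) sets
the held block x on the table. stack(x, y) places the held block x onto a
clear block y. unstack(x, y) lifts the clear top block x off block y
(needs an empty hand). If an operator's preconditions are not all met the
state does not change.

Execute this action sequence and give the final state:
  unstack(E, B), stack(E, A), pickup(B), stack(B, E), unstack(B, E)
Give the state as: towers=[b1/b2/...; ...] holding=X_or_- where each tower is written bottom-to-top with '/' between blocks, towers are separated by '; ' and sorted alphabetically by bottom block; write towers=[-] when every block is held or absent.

towers=[D/C/A/E] holding=B

step 1 (unstack(E, B)): towers=[B; D/C/A] holding=E
step 2 (stack(E, A)): towers=[B; D/C/A/E] holding=-
step 3 (pickup(B)): towers=[D/C/A/E] holding=B
step 4 (stack(B, E)): towers=[D/C/A/E/B] holding=-
step 5 (unstack(B, E)): towers=[D/C/A/E] holding=B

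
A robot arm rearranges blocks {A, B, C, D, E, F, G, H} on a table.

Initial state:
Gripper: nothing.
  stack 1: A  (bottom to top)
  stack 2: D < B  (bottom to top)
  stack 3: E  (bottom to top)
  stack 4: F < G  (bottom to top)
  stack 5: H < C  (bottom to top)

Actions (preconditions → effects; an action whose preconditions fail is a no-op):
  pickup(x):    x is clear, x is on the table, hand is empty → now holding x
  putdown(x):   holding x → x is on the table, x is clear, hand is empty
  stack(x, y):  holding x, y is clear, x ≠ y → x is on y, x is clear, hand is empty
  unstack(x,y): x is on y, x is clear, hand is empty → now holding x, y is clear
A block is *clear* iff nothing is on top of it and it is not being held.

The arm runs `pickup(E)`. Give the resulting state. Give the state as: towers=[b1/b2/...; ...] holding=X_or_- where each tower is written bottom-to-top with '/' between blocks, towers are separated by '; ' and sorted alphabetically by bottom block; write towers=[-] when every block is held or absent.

before: towers=[A; D/B; E; F/G; H/C] holding=-
pre[pickup(E)]: clear(E) ok, ontable(E) ok, handempty ok
all met → apply pickup(E)
after:  towers=[A; D/B; F/G; H/C] holding=E

towers=[A; D/B; F/G; H/C] holding=E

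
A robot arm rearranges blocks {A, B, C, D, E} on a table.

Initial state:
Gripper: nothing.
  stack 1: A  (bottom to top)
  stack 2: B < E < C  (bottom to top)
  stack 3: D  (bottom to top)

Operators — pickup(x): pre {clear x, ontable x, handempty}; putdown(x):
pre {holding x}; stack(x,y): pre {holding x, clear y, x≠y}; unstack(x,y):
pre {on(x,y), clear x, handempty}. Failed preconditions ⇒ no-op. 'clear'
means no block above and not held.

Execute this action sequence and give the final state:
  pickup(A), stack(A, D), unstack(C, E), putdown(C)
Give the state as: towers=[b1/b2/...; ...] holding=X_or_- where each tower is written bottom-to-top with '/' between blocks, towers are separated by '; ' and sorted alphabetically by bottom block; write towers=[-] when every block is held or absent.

towers=[B/E; C; D/A] holding=-

step 1 (pickup(A)): towers=[B/E/C; D] holding=A
step 2 (stack(A, D)): towers=[B/E/C; D/A] holding=-
step 3 (unstack(C, E)): towers=[B/E; D/A] holding=C
step 4 (putdown(C)): towers=[B/E; C; D/A] holding=-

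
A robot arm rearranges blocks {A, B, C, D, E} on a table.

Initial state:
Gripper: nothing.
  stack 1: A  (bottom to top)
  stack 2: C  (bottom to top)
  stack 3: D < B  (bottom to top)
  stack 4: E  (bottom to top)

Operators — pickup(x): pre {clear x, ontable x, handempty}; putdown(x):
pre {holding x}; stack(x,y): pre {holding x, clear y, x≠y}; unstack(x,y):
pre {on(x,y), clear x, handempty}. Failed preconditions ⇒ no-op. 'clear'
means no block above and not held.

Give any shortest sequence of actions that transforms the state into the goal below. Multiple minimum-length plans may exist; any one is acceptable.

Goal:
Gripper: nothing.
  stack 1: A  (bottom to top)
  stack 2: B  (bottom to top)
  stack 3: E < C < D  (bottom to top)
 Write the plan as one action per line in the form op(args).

unstack(B, D)
putdown(B)
pickup(C)
stack(C, E)
pickup(D)
stack(D, C)

step 1 (unstack(B, D)): towers=[A; C; D; E] holding=B
step 2 (putdown(B)): towers=[A; B; C; D; E] holding=-
step 3 (pickup(C)): towers=[A; B; D; E] holding=C
step 4 (stack(C, E)): towers=[A; B; D; E/C] holding=-
step 5 (pickup(D)): towers=[A; B; E/C] holding=D
step 6 (stack(D, C)): towers=[A; B; E/C/D] holding=-
goal check: towers=[A; B; E/C/D] holding=- — reached (length 6, optimal by BFS)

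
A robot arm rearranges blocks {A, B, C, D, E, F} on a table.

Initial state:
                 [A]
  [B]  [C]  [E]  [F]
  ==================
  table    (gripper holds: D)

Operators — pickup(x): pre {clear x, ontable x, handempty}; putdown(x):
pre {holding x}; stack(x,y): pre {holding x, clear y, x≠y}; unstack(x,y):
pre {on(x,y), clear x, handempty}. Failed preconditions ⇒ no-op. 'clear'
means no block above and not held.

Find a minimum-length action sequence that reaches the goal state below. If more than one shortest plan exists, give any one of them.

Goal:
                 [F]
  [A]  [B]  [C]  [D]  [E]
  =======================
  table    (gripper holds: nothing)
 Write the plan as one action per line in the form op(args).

step 1 (putdown(D)): towers=[B; C; D; E; F/A] holding=-
step 2 (unstack(A, F)): towers=[B; C; D; E; F] holding=A
step 3 (putdown(A)): towers=[A; B; C; D; E; F] holding=-
step 4 (pickup(F)): towers=[A; B; C; D; E] holding=F
step 5 (stack(F, D)): towers=[A; B; C; D/F; E] holding=-
goal check: towers=[A; B; C; D/F; E] holding=- — reached (length 5, optimal by BFS)

putdown(D)
unstack(A, F)
putdown(A)
pickup(F)
stack(F, D)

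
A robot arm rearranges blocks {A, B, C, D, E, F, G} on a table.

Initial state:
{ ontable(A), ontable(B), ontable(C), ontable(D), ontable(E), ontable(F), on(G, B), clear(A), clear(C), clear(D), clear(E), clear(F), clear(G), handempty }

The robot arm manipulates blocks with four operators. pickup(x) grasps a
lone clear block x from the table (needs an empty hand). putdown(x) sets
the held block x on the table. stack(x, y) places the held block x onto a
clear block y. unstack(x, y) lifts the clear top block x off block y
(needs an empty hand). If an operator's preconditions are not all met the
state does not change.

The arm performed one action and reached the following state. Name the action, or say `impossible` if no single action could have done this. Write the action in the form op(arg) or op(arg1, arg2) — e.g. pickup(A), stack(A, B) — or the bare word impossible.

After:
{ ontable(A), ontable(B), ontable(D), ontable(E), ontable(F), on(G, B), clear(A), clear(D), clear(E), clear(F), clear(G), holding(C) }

target: towers=[A; B/G; D; E; F] holding=C
         pickup(F) → towers=[A; B/G; C; D; E] holding=F
     unstack(G, B) → towers=[A; B; C; D; E; F] holding=G
         pickup(D) → towers=[A; B/G; C; E; F] holding=D
         pickup(A) → towers=[B/G; C; D; E; F] holding=A
         pickup(E) → towers=[A; B/G; C; D; F] holding=E
         pickup(C) → towers=[A; B/G; D; E; F] holding=C  ← match

pickup(C)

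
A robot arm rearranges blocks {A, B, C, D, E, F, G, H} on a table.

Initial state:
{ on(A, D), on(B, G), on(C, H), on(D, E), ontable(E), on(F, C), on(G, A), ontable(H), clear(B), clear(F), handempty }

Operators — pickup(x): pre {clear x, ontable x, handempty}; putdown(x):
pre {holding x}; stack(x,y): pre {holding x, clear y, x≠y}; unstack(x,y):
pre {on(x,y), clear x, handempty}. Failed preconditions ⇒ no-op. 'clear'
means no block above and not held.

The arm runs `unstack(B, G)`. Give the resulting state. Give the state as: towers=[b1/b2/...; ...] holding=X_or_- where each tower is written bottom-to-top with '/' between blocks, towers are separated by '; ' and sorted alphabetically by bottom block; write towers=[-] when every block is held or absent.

towers=[E/D/A/G; H/C/F] holding=B

before: towers=[E/D/A/G/B; H/C/F] holding=-
pre[unstack(B, G)]: on(B,G) ok, clear(B) ok, handempty ok
all met → apply unstack(B, G)
after:  towers=[E/D/A/G; H/C/F] holding=B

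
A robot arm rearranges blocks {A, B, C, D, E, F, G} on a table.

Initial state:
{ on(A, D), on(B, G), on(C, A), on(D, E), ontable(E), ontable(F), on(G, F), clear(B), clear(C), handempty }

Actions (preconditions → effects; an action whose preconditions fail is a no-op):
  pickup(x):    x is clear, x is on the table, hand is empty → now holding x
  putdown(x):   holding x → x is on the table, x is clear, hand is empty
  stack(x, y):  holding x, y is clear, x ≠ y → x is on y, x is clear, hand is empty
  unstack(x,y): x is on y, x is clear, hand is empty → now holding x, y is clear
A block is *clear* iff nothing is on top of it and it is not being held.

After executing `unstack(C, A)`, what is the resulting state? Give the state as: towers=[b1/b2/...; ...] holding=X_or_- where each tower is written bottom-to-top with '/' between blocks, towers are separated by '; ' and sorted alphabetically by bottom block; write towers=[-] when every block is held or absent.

before: towers=[E/D/A/C; F/G/B] holding=-
pre[unstack(C, A)]: on(C,A) yes, clear(C) yes, handempty yes
all met → apply unstack(C, A)
after:  towers=[E/D/A; F/G/B] holding=C

towers=[E/D/A; F/G/B] holding=C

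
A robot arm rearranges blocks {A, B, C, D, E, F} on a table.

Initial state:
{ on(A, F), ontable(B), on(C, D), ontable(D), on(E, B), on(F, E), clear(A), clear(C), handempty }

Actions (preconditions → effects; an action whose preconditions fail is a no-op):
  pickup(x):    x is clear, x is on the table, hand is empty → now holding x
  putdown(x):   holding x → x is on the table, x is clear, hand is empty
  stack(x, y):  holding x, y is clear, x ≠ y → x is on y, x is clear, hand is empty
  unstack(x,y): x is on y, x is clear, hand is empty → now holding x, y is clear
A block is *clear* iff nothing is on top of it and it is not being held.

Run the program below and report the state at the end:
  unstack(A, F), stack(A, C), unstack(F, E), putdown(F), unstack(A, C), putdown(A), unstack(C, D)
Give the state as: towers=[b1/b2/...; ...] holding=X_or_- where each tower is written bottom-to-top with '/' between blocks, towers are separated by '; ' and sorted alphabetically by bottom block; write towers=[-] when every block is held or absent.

step 1 (unstack(A, F)): towers=[B/E/F; D/C] holding=A
step 2 (stack(A, C)): towers=[B/E/F; D/C/A] holding=-
step 3 (unstack(F, E)): towers=[B/E; D/C/A] holding=F
step 4 (putdown(F)): towers=[B/E; D/C/A; F] holding=-
step 5 (unstack(A, C)): towers=[B/E; D/C; F] holding=A
step 6 (putdown(A)): towers=[A; B/E; D/C; F] holding=-
step 7 (unstack(C, D)): towers=[A; B/E; D; F] holding=C

towers=[A; B/E; D; F] holding=C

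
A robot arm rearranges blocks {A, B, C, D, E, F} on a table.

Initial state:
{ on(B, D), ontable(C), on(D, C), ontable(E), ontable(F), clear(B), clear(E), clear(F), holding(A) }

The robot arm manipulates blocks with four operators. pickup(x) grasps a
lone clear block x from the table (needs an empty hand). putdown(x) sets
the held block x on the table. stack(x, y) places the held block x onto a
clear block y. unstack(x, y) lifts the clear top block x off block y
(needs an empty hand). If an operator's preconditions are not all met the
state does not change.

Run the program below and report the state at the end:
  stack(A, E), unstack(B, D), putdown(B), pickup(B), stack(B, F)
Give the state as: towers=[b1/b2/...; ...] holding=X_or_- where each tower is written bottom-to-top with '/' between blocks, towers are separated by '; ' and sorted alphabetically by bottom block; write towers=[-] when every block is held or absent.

towers=[C/D; E/A; F/B] holding=-

step 1 (stack(A, E)): towers=[C/D/B; E/A; F] holding=-
step 2 (unstack(B, D)): towers=[C/D; E/A; F] holding=B
step 3 (putdown(B)): towers=[B; C/D; E/A; F] holding=-
step 4 (pickup(B)): towers=[C/D; E/A; F] holding=B
step 5 (stack(B, F)): towers=[C/D; E/A; F/B] holding=-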